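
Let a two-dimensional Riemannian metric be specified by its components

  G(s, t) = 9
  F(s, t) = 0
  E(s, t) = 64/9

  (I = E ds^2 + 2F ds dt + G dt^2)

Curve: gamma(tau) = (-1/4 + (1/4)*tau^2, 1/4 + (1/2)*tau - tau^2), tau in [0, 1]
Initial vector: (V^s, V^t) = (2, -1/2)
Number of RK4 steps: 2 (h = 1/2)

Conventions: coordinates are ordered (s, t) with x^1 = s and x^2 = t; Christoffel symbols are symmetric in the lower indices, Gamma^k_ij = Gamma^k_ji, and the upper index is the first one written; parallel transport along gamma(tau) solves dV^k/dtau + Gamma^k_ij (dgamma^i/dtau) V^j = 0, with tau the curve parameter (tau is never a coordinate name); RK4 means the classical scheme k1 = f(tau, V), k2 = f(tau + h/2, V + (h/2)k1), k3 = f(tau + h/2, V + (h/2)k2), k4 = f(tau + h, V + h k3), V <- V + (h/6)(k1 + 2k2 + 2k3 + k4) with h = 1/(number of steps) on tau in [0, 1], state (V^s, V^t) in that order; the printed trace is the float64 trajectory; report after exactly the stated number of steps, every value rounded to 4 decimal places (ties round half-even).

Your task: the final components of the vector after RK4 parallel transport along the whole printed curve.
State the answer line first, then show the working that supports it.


Answer: V^s = 2.0000, V^t = -0.5000

gamma'(tau) = ((1/2)*tau, 1/2 - 2*tau); f(tau, V)^k = -Gamma^k_ij(gamma(tau)) gamma'^i(tau) V^j; h = 1/2; intermediate values shown to 6 dp
curve data and Christoffel symbols at the stage parameters:
  tau = 0.000000: gamma = (-0.250000, 0.250000), gamma' = (0.000000, 0.500000); Gamma_sss = 0.000000, Gamma_sst = 0.000000, Gamma_stt = 0.000000, Gamma_tss = 0.000000, Gamma_tst = 0.000000, Gamma_ttt = 0.000000
  tau = 0.250000: gamma = (-0.234375, 0.312500), gamma' = (0.125000, 0.000000); Gamma_sss = 0.000000, Gamma_sst = 0.000000, Gamma_stt = 0.000000, Gamma_tss = 0.000000, Gamma_tst = 0.000000, Gamma_ttt = 0.000000
  tau = 0.500000: gamma = (-0.187500, 0.250000), gamma' = (0.250000, -0.500000); Gamma_sss = 0.000000, Gamma_sst = 0.000000, Gamma_stt = 0.000000, Gamma_tss = 0.000000, Gamma_tst = 0.000000, Gamma_ttt = 0.000000
  tau = 0.750000: gamma = (-0.109375, 0.062500), gamma' = (0.375000, -1.000000); Gamma_sss = 0.000000, Gamma_sst = 0.000000, Gamma_stt = 0.000000, Gamma_tss = 0.000000, Gamma_tst = 0.000000, Gamma_ttt = 0.000000
  tau = 1.000000: gamma = (0.000000, -0.250000), gamma' = (0.500000, -1.500000); Gamma_sss = 0.000000, Gamma_sst = 0.000000, Gamma_stt = 0.000000, Gamma_tss = 0.000000, Gamma_tst = 0.000000, Gamma_ttt = 0.000000
step 0: V^s = 2.0000, V^t = -0.5000
step 1: k1 = (0.000000, 0.000000), k2 = (0.000000, 0.000000), k3 = (0.000000, 0.000000), k4 = (0.000000, 0.000000); V <- V + (h/6)(k1 + 2k2 + 2k3 + k4): V^s = 2.0000, V^t = -0.5000
step 2: k1 = (0.000000, 0.000000), k2 = (0.000000, 0.000000), k3 = (0.000000, 0.000000), k4 = (0.000000, 0.000000); V <- V + (h/6)(k1 + 2k2 + 2k3 + k4): V^s = 2.0000, V^t = -0.5000


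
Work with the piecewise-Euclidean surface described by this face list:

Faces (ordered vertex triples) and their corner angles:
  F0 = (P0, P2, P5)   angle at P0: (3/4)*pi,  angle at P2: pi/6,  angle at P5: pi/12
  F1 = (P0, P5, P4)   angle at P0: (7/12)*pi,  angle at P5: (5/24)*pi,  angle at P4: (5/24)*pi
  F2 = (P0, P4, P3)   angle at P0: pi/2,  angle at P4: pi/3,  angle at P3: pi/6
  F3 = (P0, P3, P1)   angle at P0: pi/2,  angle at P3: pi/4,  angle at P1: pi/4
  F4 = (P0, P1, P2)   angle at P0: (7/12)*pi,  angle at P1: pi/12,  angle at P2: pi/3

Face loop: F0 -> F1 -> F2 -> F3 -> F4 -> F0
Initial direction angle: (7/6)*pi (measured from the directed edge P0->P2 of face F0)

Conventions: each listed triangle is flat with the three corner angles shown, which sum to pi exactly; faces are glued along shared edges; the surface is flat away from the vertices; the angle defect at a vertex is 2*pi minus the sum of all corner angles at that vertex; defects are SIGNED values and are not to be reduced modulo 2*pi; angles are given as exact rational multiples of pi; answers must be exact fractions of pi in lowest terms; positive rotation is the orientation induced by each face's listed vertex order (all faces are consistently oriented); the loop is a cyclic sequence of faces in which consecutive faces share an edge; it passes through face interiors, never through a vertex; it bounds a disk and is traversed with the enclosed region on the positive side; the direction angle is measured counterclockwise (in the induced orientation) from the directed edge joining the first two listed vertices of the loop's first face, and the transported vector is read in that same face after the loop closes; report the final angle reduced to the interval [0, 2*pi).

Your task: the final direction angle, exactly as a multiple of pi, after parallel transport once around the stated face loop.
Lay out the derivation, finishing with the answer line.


enclosed vertex P0: corner angles sum to (35/12)*pi, defect = 2*pi - (35/12)*pi = (-11/12)*pi
final direction = starting direction + enclosed defect total, reduced mod 2*pi (induced orientation)
final angle = (7/6)*pi - (11/12)*pi = pi/4 (mod 2*pi)

Answer: final direction angle = pi/4


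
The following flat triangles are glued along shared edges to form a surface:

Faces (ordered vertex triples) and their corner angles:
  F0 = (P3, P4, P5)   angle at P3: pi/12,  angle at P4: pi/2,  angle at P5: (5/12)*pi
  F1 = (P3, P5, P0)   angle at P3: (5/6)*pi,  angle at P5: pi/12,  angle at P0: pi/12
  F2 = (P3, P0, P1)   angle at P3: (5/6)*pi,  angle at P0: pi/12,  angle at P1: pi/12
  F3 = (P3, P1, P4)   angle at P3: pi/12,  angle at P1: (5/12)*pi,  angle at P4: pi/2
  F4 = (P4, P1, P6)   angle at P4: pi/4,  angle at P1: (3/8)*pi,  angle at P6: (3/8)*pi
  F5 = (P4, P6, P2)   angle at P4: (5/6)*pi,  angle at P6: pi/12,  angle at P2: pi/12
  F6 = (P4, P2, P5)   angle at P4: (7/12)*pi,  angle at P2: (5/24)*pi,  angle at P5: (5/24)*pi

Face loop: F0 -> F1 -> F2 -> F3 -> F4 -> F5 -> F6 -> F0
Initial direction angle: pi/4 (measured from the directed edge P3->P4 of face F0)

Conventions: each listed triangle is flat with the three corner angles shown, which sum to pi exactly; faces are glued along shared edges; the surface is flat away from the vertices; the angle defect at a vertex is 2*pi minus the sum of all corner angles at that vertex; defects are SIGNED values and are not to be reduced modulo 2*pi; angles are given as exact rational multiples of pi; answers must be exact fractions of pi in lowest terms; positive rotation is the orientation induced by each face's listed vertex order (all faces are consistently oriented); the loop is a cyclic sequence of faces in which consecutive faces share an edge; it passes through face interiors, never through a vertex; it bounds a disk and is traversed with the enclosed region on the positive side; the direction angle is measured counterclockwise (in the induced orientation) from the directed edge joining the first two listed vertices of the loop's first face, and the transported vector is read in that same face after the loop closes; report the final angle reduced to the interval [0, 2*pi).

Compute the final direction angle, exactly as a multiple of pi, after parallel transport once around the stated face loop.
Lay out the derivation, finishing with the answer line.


enclosed vertex P3: corner angles sum to (11/6)*pi, defect = 2*pi - (11/6)*pi = pi/6
enclosed vertex P4: corner angles sum to (8/3)*pi, defect = 2*pi - (8/3)*pi = (-2/3)*pi
summing the enclosed defects onto the initial angle, mod 2*pi in the induced orientation:
final angle = pi/4 - pi/2 = (7/4)*pi (mod 2*pi)

Answer: final direction angle = (7/4)*pi


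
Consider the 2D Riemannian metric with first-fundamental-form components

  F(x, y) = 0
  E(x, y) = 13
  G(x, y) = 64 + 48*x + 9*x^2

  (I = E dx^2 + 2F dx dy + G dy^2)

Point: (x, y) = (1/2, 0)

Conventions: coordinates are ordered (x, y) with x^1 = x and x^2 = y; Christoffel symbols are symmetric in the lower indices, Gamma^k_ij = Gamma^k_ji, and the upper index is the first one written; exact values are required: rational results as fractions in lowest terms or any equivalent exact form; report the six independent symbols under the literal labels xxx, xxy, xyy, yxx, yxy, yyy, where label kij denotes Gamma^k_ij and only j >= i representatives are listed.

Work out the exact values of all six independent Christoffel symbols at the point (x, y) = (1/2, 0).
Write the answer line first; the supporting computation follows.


Answer: Gamma_xxx = 0, Gamma_xxy = 0, Gamma_xyy = -57/26, Gamma_yxx = 0, Gamma_yxy = 6/19, Gamma_yyy = 0

E = 13, F = 0, G = 361/4 at the point
E_x = 0, E_y = 0, F_x = 0, F_y = 0, G_x = 57, G_y = 0
EG - F^2 = 4693/4;  g^inv = (4/4693) * [[361/4, 0], [0, 13]]
first-kind symbols [ij,l] = (1/2)(d_i g_jl + d_j g_il - d_l g_ij): [xx,x] = E_x/2 = 0, [xx,y] = F_x - E_y/2 = 0, [xy,x] = E_y/2 = 0, [xy,y] = G_x/2 = 57/2, [yy,x] = F_y - G_x/2 = -57/2, [yy,y] = G_y/2 = 0
Gamma^x_ij = (G*[ij,x] - F*[ij,y])/(EG - F^2), Gamma^y_ij = (E*[ij,y] - F*[ij,x])/(EG - F^2)


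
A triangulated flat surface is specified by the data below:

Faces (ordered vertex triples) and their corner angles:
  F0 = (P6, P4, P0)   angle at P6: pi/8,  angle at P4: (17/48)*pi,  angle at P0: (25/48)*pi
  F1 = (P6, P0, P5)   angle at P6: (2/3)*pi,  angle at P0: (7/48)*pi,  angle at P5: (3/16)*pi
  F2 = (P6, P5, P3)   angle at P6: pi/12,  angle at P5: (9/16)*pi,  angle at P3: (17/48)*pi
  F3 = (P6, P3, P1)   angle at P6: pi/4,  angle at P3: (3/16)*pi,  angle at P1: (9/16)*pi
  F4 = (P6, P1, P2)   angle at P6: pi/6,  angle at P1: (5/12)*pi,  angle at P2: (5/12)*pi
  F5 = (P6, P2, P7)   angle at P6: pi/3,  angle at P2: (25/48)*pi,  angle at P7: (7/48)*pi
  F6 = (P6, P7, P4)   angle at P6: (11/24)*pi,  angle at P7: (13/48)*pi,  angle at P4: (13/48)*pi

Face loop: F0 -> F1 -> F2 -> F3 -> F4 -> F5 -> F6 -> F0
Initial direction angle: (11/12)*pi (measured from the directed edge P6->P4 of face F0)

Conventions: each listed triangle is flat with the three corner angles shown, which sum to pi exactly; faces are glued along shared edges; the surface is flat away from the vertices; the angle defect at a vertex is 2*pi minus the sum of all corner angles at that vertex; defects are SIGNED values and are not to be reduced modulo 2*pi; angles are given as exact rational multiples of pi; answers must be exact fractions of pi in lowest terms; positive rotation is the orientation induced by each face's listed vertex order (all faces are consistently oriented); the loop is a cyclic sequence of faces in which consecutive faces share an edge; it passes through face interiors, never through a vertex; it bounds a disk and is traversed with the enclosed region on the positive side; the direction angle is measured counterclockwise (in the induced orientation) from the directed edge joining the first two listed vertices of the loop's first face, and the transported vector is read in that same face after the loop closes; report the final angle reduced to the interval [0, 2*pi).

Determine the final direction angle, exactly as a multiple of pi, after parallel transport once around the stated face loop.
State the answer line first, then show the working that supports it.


Answer: final direction angle = (5/6)*pi

enclosed vertex P6: corner angles sum to (25/12)*pi, defect = 2*pi - (25/12)*pi = -pi/12
final direction = starting direction + enclosed defect total, reduced mod 2*pi (induced orientation)
final angle = (11/12)*pi - pi/12 = (5/6)*pi (mod 2*pi)


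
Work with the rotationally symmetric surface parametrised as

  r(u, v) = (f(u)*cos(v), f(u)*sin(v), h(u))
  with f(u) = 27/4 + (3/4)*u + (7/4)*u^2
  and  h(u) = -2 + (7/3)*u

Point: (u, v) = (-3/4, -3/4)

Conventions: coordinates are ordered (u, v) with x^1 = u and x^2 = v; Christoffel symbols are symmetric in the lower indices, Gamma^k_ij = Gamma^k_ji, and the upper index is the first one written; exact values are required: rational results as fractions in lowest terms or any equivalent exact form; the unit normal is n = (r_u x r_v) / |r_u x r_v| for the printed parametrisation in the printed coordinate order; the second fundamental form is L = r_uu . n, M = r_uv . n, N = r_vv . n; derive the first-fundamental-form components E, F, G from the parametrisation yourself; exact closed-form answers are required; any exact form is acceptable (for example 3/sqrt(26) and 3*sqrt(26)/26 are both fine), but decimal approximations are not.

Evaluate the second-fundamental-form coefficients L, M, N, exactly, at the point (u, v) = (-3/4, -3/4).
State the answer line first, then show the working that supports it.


Answer: L = -196*sqrt(5161)/5161, M = 0, N = 3213*sqrt(5161)/41288

f = 459/64, f' = -15/8, f'' = 7/2, h' = 7/3, h'' = 0
E = 5161/576, F = 0, G = 210681/4096; answer radicand W^2 = 5161/576
unnormalised second-form numerators: l = -49/6, m = 0, n = 1071/64; L = l/sqrt(5161/576), and similarly M = m/sqrt(W^2), N = n/sqrt(W^2)


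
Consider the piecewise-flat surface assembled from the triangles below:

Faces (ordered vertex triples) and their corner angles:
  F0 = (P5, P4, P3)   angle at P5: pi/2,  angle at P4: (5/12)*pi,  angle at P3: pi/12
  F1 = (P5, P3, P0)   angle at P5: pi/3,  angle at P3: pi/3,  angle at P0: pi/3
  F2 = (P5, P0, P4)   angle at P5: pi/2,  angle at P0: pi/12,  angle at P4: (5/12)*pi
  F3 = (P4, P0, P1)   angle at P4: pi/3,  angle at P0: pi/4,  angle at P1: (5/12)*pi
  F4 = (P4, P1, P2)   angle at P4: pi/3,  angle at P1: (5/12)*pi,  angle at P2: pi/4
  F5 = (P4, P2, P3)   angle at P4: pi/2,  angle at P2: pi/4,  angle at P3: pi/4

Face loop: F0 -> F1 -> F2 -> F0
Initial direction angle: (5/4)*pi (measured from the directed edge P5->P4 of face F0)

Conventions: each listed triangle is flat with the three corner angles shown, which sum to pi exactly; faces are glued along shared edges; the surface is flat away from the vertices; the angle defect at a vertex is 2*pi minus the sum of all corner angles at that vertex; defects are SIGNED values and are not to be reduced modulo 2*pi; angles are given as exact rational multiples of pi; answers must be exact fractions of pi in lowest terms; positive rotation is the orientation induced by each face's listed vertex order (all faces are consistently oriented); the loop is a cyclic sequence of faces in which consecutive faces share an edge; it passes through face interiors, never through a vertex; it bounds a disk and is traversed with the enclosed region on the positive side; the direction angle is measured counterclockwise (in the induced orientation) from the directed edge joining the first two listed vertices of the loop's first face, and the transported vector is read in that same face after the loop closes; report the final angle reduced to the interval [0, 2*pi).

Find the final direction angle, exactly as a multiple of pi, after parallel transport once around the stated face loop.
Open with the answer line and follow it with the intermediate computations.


Answer: final direction angle = (23/12)*pi

enclosed vertex P5: corner angles sum to (4/3)*pi, defect = 2*pi - (4/3)*pi = (2/3)*pi
final direction = starting direction + enclosed defect total, reduced mod 2*pi (induced orientation)
final angle = (5/4)*pi + (2/3)*pi = (23/12)*pi (mod 2*pi)


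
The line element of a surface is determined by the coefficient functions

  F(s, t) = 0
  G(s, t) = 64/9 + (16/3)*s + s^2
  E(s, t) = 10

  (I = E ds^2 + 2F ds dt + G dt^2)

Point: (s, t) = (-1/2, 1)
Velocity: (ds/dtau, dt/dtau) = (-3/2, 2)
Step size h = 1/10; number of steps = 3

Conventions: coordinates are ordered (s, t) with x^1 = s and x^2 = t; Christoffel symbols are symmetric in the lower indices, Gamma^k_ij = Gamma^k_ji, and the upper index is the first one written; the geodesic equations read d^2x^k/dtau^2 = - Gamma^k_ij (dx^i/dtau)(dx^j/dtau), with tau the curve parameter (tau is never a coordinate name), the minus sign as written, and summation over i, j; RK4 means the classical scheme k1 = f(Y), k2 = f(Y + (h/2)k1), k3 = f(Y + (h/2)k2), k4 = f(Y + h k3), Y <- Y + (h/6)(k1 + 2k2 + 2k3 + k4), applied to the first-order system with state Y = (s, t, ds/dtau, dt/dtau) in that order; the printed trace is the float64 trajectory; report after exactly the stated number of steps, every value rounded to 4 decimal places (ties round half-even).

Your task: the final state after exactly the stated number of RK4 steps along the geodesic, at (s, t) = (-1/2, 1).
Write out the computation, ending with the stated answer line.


f(Y) = (ds/dtau, dt/dtau, -Gamma^s_ij Y'^i Y'^j, -Gamma^t_ij Y'^i Y'^j) with the Gammas evaluated at the stage position; h = 0.100000; intermediate values shown to 6 dp
step 0: s = -0.5000, t = 1.0000, ds/dtau = -1.5000, dt/dtau = 2.0000
step 1:
  k1: at (s, t) = (-0.500000, 1.000000), (ds/dtau, dt/dtau) = (-1.500000, 2.000000); Gamma_sss = 0.000000, Gamma_sst = 0.000000, Gamma_stt = -0.216667, Gamma_tss = 0.000000, Gamma_tst = 0.461538, Gamma_ttt = 0.000000; k1 = (-1.500000, 2.000000, 0.866667, 2.769231)
  k2: at (s, t) = (-0.575000, 1.100000), (ds/dtau, dt/dtau) = (-1.456667, 2.138462); Gamma_sss = 0.000000, Gamma_sst = 0.000000, Gamma_stt = -0.209167, Gamma_tss = 0.000000, Gamma_tst = 0.478088, Gamma_ttt = 0.000000; k2 = (-1.456667, 2.138462, 0.956523, 2.978511)
  k3: at (s, t) = (-0.572833, 1.106923), (ds/dtau, dt/dtau) = (-1.452174, 2.148926); Gamma_sss = 0.000000, Gamma_sst = 0.000000, Gamma_stt = -0.209383, Gamma_tss = 0.000000, Gamma_tst = 0.477593, Gamma_ttt = 0.000000; k3 = (-1.452174, 2.148926, 0.966907, 2.980766)
  k4: at (s, t) = (-0.645217, 1.214893), (ds/dtau, dt/dtau) = (-1.403309, 2.298077); Gamma_sss = 0.000000, Gamma_sst = 0.000000, Gamma_stt = -0.202145, Gamma_tss = 0.000000, Gamma_tst = 0.494695, Gamma_ttt = 0.000000; k4 = (-1.403309, 2.298077, 1.067559, 3.190693)
  Y <- Y + (h/6)(k1 + 2k2 + 2k3 + k4): s = -0.6453, t = 1.2145, ds/dtau = -1.4036, dt/dtau = 2.2980
step 2:
  k1: at (s, t) = (-0.645350, 1.214548), (ds/dtau, dt/dtau) = (-1.403649, 2.297975); Gamma_sss = 0.000000, Gamma_sst = 0.000000, Gamma_stt = -0.202132, Gamma_tss = 0.000000, Gamma_tst = 0.494727, Gamma_ttt = 0.000000; k1 = (-1.403649, 2.297975, 1.067394, 3.191532)
  k2: at (s, t) = (-0.715532, 1.329446), (ds/dtau, dt/dtau) = (-1.350279, 2.457551); Gamma_sss = 0.000000, Gamma_sst = 0.000000, Gamma_stt = -0.195113, Gamma_tss = 0.000000, Gamma_tst = 0.512522, Gamma_ttt = 0.000000; k2 = (-1.350279, 2.457551, 1.178399, 3.401487)
  k3: at (s, t) = (-0.712864, 1.337425), (ds/dtau, dt/dtau) = (-1.344729, 2.468049); Gamma_sss = 0.000000, Gamma_sst = 0.000000, Gamma_stt = -0.195380, Gamma_tss = 0.000000, Gamma_tst = 0.511822, Gamma_ttt = 0.000000; k3 = (-1.344729, 2.468049, 1.190113, 3.397330)
  k4: at (s, t) = (-0.779823, 1.461352), (ds/dtau, dt/dtau) = (-1.284637, 2.637708); Gamma_sss = 0.000000, Gamma_sst = 0.000000, Gamma_stt = -0.188684, Gamma_tss = 0.000000, Gamma_tst = 0.529986, Gamma_ttt = 0.000000; k4 = (-1.284637, 2.637708, 1.312772, 3.591709)
  Y <- Y + (h/6)(k1 + 2k2 + 2k3 + k4): s = -0.7800, t = 1.4610, ds/dtau = -1.2850, dt/dtau = 2.6377
step 3:
  k1: at (s, t) = (-0.779988, 1.460996), (ds/dtau, dt/dtau) = (-1.285029, 2.637656); Gamma_sss = 0.000000, Gamma_sst = 0.000000, Gamma_stt = -0.188668, Gamma_tss = 0.000000, Gamma_tst = 0.530032, Gamma_ttt = 0.000000; k1 = (-1.285029, 2.637656, 1.312605, 3.593048)
  k2: at (s, t) = (-0.844240, 1.592878), (ds/dtau, dt/dtau) = (-1.219398, 2.817308); Gamma_sss = 0.000000, Gamma_sst = 0.000000, Gamma_stt = -0.182243, Gamma_tss = 0.000000, Gamma_tst = 0.548719, Gamma_ttt = 0.000000; k2 = (-1.219398, 2.817308, 1.446502, 3.770161)
  k3: at (s, t) = (-0.840958, 1.601861), (ds/dtau, dt/dtau) = (-1.212704, 2.826164); Gamma_sss = 0.000000, Gamma_sst = 0.000000, Gamma_stt = -0.182571, Gamma_tss = 0.000000, Gamma_tst = 0.547733, Gamma_ttt = 0.000000; k3 = (-1.212704, 2.826164, 1.458230, 3.754487)
  k4: at (s, t) = (-0.901259, 1.743612), (ds/dtau, dt/dtau) = (-1.139206, 3.013105); Gamma_sss = 0.000000, Gamma_sst = 0.000000, Gamma_stt = -0.176541, Gamma_tss = 0.000000, Gamma_tst = 0.566441, Gamma_ttt = 0.000000; k4 = (-1.139206, 3.013105, 1.602779, 3.888671)
  Y <- Y + (h/6)(k1 + 2k2 + 2k3 + k4): s = -0.9015, t = 1.7433, ds/dtau = -1.1396, dt/dtau = 3.0132

Answer: s = -0.9015, t = 1.7433, ds/dtau = -1.1396, dt/dtau = 3.0132


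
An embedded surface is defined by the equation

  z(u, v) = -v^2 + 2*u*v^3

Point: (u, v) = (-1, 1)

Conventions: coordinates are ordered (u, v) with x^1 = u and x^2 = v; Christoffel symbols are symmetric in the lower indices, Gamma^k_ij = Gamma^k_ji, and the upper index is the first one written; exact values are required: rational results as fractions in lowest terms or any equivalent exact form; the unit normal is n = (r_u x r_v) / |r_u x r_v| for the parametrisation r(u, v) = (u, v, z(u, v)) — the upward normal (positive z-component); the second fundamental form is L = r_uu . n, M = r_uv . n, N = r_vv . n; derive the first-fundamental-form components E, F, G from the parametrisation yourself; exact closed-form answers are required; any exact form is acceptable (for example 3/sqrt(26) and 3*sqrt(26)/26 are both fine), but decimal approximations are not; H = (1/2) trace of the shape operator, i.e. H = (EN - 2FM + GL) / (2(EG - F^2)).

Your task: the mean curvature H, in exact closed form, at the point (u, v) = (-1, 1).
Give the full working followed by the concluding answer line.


z_u = 2, z_v = -8, z_uu = 0, z_uv = 6, z_vv = -14
E = 5, F = -16, G = 65; answer radicand W^2 = 69
unnormalised second-form numerators: l = 0, m = 6, n = -14; L = l/sqrt(69), and similarly M = m/sqrt(W^2), N = n/sqrt(W^2)
H = (E*n - 2*F*m + G*l) / (2*(EG - F^2)*sqrt(W^2)); E*n - 2*F*m + G*l = 122, EG - F^2 = 69, so H = (61/69)/sqrt(69)

Answer: H = 61*sqrt(69)/4761


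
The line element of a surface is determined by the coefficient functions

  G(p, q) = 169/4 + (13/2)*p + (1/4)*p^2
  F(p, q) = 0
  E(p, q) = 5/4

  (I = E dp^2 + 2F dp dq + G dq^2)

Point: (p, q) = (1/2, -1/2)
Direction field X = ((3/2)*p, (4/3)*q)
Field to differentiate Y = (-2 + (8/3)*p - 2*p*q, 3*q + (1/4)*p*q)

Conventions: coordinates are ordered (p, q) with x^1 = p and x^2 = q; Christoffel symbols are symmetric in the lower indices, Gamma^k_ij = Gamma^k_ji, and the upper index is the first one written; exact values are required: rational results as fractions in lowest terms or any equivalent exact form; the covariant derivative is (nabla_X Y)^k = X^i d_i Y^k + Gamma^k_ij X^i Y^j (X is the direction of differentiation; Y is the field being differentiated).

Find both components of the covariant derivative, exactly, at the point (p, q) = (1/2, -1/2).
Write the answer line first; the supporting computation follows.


Answer: (nabla_X Y)^p = 29/48, (nabla_X Y)^q = -4385/1944

E = 5/4, F = 0, G = 729/16 at the point
E_p = 0, E_q = 0, F_p = 0, F_q = 0, G_p = 27/4, G_q = 0
EG - F^2 = 3645/64;  g^inv = (64/3645) * [[729/16, 0], [0, 5/4]]
first-kind symbols [ij,l] = (1/2)(d_i g_jl + d_j g_il - d_l g_ij): [pp,p] = E_p/2 = 0, [pp,q] = F_p - E_q/2 = 0, [pq,p] = E_q/2 = 0, [pq,q] = G_p/2 = 27/8, [qq,p] = F_q - G_p/2 = -27/8, [qq,q] = G_q/2 = 0
Gamma^p_ij = (G*[ij,p] - F*[ij,q])/(EG - F^2), Gamma^q_ij = (E*[ij,q] - F*[ij,p])/(EG - F^2)
Gamma_ppp = 0, Gamma_ppq = 0, Gamma_pqq = -27/10, Gamma_qpp = 0, Gamma_qpq = 2/27, Gamma_qqq = 0
X = (3/4, -2/3), Y = (-1/6, -25/16) at the point


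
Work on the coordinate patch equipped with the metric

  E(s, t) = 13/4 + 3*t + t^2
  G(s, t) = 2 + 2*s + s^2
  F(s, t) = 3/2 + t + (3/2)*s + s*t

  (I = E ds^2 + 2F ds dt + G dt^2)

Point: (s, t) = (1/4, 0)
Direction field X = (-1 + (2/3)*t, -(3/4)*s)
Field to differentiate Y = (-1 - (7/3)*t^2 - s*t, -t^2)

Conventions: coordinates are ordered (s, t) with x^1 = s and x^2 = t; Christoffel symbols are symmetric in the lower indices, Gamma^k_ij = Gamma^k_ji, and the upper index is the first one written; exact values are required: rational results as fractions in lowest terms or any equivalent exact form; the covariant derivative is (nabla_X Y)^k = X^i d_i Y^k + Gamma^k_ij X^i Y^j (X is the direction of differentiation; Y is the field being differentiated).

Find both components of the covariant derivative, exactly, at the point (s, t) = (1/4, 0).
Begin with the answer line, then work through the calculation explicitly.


Answer: (nabla_X Y)^s = 519/4928, (nabla_X Y)^t = 15/308

E = 13/4, F = 15/8, G = 41/16 at the point
E_s = 0, E_t = 3, F_s = 3/2, F_t = 5/4, G_s = 5/2, G_t = 0
EG - F^2 = 77/16;  g^inv = (16/77) * [[41/16, -15/8], [-15/8, 13/4]]
first-kind symbols [ij,l] = (1/2)(d_i g_jl + d_j g_il - d_l g_ij): [ss,s] = E_s/2 = 0, [ss,t] = F_s - E_t/2 = 0, [st,s] = E_t/2 = 3/2, [st,t] = G_s/2 = 5/4, [tt,s] = F_t - G_s/2 = 0, [tt,t] = G_t/2 = 0
Gamma^s_ij = (G*[ij,s] - F*[ij,t])/(EG - F^2), Gamma^t_ij = (E*[ij,t] - F*[ij,s])/(EG - F^2)
Gamma_sss = 0, Gamma_sst = 24/77, Gamma_stt = 0, Gamma_tss = 0, Gamma_tst = 20/77, Gamma_ttt = 0
X = (-1, -3/16), Y = (-1, 0) at the point


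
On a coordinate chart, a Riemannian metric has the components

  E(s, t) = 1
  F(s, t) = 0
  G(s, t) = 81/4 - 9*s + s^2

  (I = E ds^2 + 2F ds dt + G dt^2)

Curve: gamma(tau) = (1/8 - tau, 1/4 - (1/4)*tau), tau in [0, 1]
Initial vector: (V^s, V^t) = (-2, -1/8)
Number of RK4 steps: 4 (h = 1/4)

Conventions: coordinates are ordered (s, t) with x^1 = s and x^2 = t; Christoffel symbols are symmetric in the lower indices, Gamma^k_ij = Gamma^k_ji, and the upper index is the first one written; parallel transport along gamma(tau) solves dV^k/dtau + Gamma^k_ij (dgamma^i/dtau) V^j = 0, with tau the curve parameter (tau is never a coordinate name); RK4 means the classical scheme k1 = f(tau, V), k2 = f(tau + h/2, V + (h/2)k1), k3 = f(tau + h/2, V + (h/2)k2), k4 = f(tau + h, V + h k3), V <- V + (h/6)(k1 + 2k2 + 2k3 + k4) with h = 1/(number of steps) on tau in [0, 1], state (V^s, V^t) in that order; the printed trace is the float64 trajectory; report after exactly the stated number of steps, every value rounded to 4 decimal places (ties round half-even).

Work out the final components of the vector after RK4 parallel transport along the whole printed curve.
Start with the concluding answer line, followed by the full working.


Answer: V^s = -2.0731, V^t = -0.0065

gamma'(tau) = (-1, -1/4); f(tau, V)^k = -Gamma^k_ij(gamma(tau)) gamma'^i(tau) V^j; h = 1/4; intermediate values shown to 6 dp
curve data and Christoffel symbols at the stage parameters:
  tau = 0.000000: gamma = (0.125000, 0.250000), gamma' = (-1.000000, -0.250000); Gamma_sss = 0.000000, Gamma_sst = 0.000000, Gamma_stt = 4.375000, Gamma_tss = 0.000000, Gamma_tst = -0.228571, Gamma_ttt = 0.000000
  tau = 0.125000: gamma = (0.000000, 0.218750), gamma' = (-1.000000, -0.250000); Gamma_sss = 0.000000, Gamma_sst = 0.000000, Gamma_stt = 4.500000, Gamma_tss = 0.000000, Gamma_tst = -0.222222, Gamma_ttt = 0.000000
  tau = 0.250000: gamma = (-0.125000, 0.187500), gamma' = (-1.000000, -0.250000); Gamma_sss = 0.000000, Gamma_sst = 0.000000, Gamma_stt = 4.625000, Gamma_tss = 0.000000, Gamma_tst = -0.216216, Gamma_ttt = 0.000000
  tau = 0.375000: gamma = (-0.250000, 0.156250), gamma' = (-1.000000, -0.250000); Gamma_sss = 0.000000, Gamma_sst = 0.000000, Gamma_stt = 4.750000, Gamma_tss = 0.000000, Gamma_tst = -0.210526, Gamma_ttt = 0.000000
  tau = 0.500000: gamma = (-0.375000, 0.125000), gamma' = (-1.000000, -0.250000); Gamma_sss = 0.000000, Gamma_sst = 0.000000, Gamma_stt = 4.875000, Gamma_tss = 0.000000, Gamma_tst = -0.205128, Gamma_ttt = 0.000000
  tau = 0.625000: gamma = (-0.500000, 0.093750), gamma' = (-1.000000, -0.250000); Gamma_sss = 0.000000, Gamma_sst = 0.000000, Gamma_stt = 5.000000, Gamma_tss = 0.000000, Gamma_tst = -0.200000, Gamma_ttt = 0.000000
  tau = 0.750000: gamma = (-0.625000, 0.062500), gamma' = (-1.000000, -0.250000); Gamma_sss = 0.000000, Gamma_sst = 0.000000, Gamma_stt = 5.125000, Gamma_tss = 0.000000, Gamma_tst = -0.195122, Gamma_ttt = 0.000000
  tau = 0.875000: gamma = (-0.750000, 0.031250), gamma' = (-1.000000, -0.250000); Gamma_sss = 0.000000, Gamma_sst = 0.000000, Gamma_stt = 5.250000, Gamma_tss = 0.000000, Gamma_tst = -0.190476, Gamma_ttt = 0.000000
  tau = 1.000000: gamma = (-0.875000, 0.000000), gamma' = (-1.000000, -0.250000); Gamma_sss = 0.000000, Gamma_sst = 0.000000, Gamma_stt = 5.375000, Gamma_tss = 0.000000, Gamma_tst = -0.186047, Gamma_ttt = 0.000000
step 0: V^s = -2.0000, V^t = -0.1250
step 1: k1 = (-0.136719, 0.142857), k2 = (-0.120536, 0.135870), k3 = (-0.121518, 0.135952), k4 = (-0.105233, 0.129429); V <- V + (h/6)(k1 + 2k2 + 2k3 + k4): V^s = -2.0303, V^t = -0.0910
step 2: k1 = (-0.105222, 0.129420), k2 = (-0.088855, 0.123300), k3 = (-0.089764, 0.123354), k4 = (-0.073325, 0.117608); V <- V + (h/6)(k1 + 2k2 + 2k3 + k4): V^s = -2.0526, V^t = -0.0602
step 3: k1 = (-0.073315, 0.117600), k2 = (-0.056820, 0.112178), k3 = (-0.057667, 0.112211), k4 = (-0.041132, 0.107093); V <- V + (h/6)(k1 + 2k2 + 2k3 + k4): V^s = -2.0669, V^t = -0.0321
step 4: k1 = (-0.041121, 0.107086), k2 = (-0.024555, 0.102231), k3 = (-0.025351, 0.102248), k4 = (-0.008778, 0.097644); V <- V + (h/6)(k1 + 2k2 + 2k3 + k4): V^s = -2.0731, V^t = -0.0065


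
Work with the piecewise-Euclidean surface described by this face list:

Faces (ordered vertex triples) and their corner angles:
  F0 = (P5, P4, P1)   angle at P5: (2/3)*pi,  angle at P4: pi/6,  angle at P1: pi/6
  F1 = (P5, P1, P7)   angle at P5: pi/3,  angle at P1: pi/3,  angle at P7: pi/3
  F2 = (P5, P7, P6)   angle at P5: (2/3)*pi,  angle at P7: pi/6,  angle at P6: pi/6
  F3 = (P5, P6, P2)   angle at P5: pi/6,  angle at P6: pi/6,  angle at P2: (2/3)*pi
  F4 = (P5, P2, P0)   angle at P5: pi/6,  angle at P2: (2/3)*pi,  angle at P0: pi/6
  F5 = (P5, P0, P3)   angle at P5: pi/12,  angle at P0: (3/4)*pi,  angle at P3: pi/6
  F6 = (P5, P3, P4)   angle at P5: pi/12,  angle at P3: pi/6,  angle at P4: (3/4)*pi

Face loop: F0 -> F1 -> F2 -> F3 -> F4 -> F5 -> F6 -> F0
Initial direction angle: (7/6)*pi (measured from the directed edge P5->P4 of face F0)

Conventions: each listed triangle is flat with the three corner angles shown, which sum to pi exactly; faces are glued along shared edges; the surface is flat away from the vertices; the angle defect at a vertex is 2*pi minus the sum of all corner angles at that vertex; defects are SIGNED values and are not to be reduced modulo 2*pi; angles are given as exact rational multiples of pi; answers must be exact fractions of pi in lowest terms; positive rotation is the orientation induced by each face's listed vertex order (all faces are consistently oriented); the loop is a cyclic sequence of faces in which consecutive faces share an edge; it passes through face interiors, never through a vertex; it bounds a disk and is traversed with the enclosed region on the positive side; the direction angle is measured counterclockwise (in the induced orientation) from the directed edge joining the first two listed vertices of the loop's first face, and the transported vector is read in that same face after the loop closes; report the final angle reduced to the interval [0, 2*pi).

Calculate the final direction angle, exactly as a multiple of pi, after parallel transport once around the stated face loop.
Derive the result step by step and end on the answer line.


enclosed vertex P5: corner angles sum to (13/6)*pi, defect = 2*pi - (13/6)*pi = -pi/6
transport around the loop rotates by the sum of enclosed defects; add to the initial angle mod 2*pi
final angle = (7/6)*pi - pi/6 = pi (mod 2*pi)

Answer: final direction angle = pi


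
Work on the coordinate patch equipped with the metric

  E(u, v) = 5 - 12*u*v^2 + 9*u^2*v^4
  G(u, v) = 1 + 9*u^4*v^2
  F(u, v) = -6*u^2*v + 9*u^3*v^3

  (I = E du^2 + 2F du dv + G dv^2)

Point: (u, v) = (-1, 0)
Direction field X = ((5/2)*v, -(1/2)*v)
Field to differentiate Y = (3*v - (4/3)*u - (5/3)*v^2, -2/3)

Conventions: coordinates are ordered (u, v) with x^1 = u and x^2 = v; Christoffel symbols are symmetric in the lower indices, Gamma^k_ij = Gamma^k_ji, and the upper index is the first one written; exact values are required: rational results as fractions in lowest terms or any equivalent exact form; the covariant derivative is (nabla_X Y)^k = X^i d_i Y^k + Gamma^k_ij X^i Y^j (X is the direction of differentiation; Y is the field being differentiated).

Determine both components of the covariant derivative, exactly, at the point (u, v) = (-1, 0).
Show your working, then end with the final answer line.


E = 5, F = 0, G = 1 at the point
E_u = 0, E_v = 0, F_u = 0, F_v = -6, G_u = 0, G_v = 0
EG - F^2 = 5;  g^inv = (1/5) * [[1, 0], [0, 5]]
first-kind symbols [ij,l] = (1/2)(d_i g_jl + d_j g_il - d_l g_ij): [uu,u] = E_u/2 = 0, [uu,v] = F_u - E_v/2 = 0, [uv,u] = E_v/2 = 0, [uv,v] = G_u/2 = 0, [vv,u] = F_v - G_u/2 = -6, [vv,v] = G_v/2 = 0
Gamma^u_ij = (G*[ij,u] - F*[ij,v])/(EG - F^2), Gamma^v_ij = (E*[ij,v] - F*[ij,u])/(EG - F^2)
Gamma_uuu = 0, Gamma_uuv = 0, Gamma_uvv = -6/5, Gamma_vuu = 0, Gamma_vuv = 0, Gamma_vvv = 0
X = (0, 0), Y = (4/3, -2/3) at the point

Answer: (nabla_X Y)^u = 0, (nabla_X Y)^v = 0


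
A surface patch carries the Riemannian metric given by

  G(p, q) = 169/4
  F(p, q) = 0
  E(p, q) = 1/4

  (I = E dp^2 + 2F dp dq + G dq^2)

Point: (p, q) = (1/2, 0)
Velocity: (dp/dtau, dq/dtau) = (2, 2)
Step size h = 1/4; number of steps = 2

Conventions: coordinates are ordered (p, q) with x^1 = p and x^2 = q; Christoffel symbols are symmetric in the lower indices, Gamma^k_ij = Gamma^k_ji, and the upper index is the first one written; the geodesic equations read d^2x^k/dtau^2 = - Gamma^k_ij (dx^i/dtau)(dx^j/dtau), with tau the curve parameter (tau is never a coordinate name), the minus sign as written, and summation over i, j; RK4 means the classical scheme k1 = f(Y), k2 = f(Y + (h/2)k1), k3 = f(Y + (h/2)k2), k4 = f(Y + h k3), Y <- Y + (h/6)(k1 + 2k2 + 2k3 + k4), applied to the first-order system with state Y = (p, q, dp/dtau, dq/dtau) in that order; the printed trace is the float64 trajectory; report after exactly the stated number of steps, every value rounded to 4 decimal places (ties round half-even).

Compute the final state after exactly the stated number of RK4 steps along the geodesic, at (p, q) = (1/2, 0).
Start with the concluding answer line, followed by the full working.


Answer: p = 1.5000, q = 1.0000, dp/dtau = 2.0000, dq/dtau = 2.0000

f(Y) = (dp/dtau, dq/dtau, -Gamma^p_ij Y'^i Y'^j, -Gamma^q_ij Y'^i Y'^j) with the Gammas evaluated at the stage position; h = 0.250000; intermediate values shown to 6 dp
step 0: p = 0.5000, q = 0.0000, dp/dtau = 2.0000, dq/dtau = 2.0000
step 1:
  k1: at (p, q) = (0.500000, 0.000000), (dp/dtau, dq/dtau) = (2.000000, 2.000000); Gamma_ppp = 0.000000, Gamma_ppq = 0.000000, Gamma_pqq = 0.000000, Gamma_qpp = 0.000000, Gamma_qpq = 0.000000, Gamma_qqq = 0.000000; k1 = (2.000000, 2.000000, 0.000000, 0.000000)
  k2: at (p, q) = (0.750000, 0.250000), (dp/dtau, dq/dtau) = (2.000000, 2.000000); Gamma_ppp = 0.000000, Gamma_ppq = 0.000000, Gamma_pqq = 0.000000, Gamma_qpp = 0.000000, Gamma_qpq = 0.000000, Gamma_qqq = 0.000000; k2 = (2.000000, 2.000000, 0.000000, 0.000000)
  k3: at (p, q) = (0.750000, 0.250000), (dp/dtau, dq/dtau) = (2.000000, 2.000000); Gamma_ppp = 0.000000, Gamma_ppq = 0.000000, Gamma_pqq = 0.000000, Gamma_qpp = 0.000000, Gamma_qpq = 0.000000, Gamma_qqq = 0.000000; k3 = (2.000000, 2.000000, 0.000000, 0.000000)
  k4: at (p, q) = (1.000000, 0.500000), (dp/dtau, dq/dtau) = (2.000000, 2.000000); Gamma_ppp = 0.000000, Gamma_ppq = 0.000000, Gamma_pqq = 0.000000, Gamma_qpp = 0.000000, Gamma_qpq = 0.000000, Gamma_qqq = 0.000000; k4 = (2.000000, 2.000000, 0.000000, 0.000000)
  Y <- Y + (h/6)(k1 + 2k2 + 2k3 + k4): p = 1.0000, q = 0.5000, dp/dtau = 2.0000, dq/dtau = 2.0000
step 2:
  k1: at (p, q) = (1.000000, 0.500000), (dp/dtau, dq/dtau) = (2.000000, 2.000000); Gamma_ppp = 0.000000, Gamma_ppq = 0.000000, Gamma_pqq = 0.000000, Gamma_qpp = 0.000000, Gamma_qpq = 0.000000, Gamma_qqq = 0.000000; k1 = (2.000000, 2.000000, 0.000000, 0.000000)
  k2: at (p, q) = (1.250000, 0.750000), (dp/dtau, dq/dtau) = (2.000000, 2.000000); Gamma_ppp = 0.000000, Gamma_ppq = 0.000000, Gamma_pqq = 0.000000, Gamma_qpp = 0.000000, Gamma_qpq = 0.000000, Gamma_qqq = 0.000000; k2 = (2.000000, 2.000000, 0.000000, 0.000000)
  k3: at (p, q) = (1.250000, 0.750000), (dp/dtau, dq/dtau) = (2.000000, 2.000000); Gamma_ppp = 0.000000, Gamma_ppq = 0.000000, Gamma_pqq = 0.000000, Gamma_qpp = 0.000000, Gamma_qpq = 0.000000, Gamma_qqq = 0.000000; k3 = (2.000000, 2.000000, 0.000000, 0.000000)
  k4: at (p, q) = (1.500000, 1.000000), (dp/dtau, dq/dtau) = (2.000000, 2.000000); Gamma_ppp = 0.000000, Gamma_ppq = 0.000000, Gamma_pqq = 0.000000, Gamma_qpp = 0.000000, Gamma_qpq = 0.000000, Gamma_qqq = 0.000000; k4 = (2.000000, 2.000000, 0.000000, 0.000000)
  Y <- Y + (h/6)(k1 + 2k2 + 2k3 + k4): p = 1.5000, q = 1.0000, dp/dtau = 2.0000, dq/dtau = 2.0000


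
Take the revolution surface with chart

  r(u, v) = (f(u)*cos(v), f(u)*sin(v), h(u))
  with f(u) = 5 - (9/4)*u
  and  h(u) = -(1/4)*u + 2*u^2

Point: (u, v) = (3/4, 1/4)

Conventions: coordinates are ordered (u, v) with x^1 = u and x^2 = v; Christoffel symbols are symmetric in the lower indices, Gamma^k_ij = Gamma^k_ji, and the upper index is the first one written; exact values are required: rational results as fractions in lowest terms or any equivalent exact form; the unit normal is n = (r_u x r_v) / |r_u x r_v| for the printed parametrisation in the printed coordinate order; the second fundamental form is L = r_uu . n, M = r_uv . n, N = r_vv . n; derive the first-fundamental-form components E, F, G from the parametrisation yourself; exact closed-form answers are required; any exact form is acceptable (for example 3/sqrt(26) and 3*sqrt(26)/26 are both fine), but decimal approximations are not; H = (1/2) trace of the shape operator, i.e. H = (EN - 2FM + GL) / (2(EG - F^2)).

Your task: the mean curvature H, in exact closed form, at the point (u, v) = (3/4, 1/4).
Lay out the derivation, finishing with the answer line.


f = 53/16, f' = -9/4, f'' = 0, h' = 11/4, h'' = 4
E = 101/8, F = 0, G = 2809/256; answer radicand W^2 = 101/8
unnormalised second-form numerators: l = -9, m = 0, n = 583/64; L = l/sqrt(101/8), and similarly M = m/sqrt(W^2), N = n/sqrt(W^2)
H = (E*n - 2*F*m + G*l) / (2*(EG - F^2)*sqrt(W^2)); E*n - 2*F*m + G*l = 8321/512, EG - F^2 = 283709/2048, so H = (314/5353)/sqrt(101/8)

Answer: H = 628*sqrt(202)/540653


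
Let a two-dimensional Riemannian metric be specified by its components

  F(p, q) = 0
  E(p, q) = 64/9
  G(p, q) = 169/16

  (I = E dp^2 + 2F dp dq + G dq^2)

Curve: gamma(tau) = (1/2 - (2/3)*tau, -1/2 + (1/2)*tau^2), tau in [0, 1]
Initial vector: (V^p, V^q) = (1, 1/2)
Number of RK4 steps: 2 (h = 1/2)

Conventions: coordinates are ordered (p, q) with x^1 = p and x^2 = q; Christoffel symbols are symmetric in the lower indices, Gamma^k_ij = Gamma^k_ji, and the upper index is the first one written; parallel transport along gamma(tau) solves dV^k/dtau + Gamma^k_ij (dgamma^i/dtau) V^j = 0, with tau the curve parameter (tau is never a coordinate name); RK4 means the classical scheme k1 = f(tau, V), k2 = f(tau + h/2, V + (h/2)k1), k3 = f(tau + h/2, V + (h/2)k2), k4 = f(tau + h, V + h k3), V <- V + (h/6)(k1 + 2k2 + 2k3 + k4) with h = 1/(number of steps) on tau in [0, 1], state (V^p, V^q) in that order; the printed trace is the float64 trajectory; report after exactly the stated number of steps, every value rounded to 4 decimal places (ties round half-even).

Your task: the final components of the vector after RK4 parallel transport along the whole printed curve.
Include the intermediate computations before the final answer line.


gamma'(tau) = (-2/3, tau); f(tau, V)^k = -Gamma^k_ij(gamma(tau)) gamma'^i(tau) V^j; h = 1/2; intermediate values shown to 6 dp
curve data and Christoffel symbols at the stage parameters:
  tau = 0.000000: gamma = (0.500000, -0.500000), gamma' = (-0.666667, 0.000000); Gamma_ppp = 0.000000, Gamma_ppq = 0.000000, Gamma_pqq = 0.000000, Gamma_qpp = 0.000000, Gamma_qpq = 0.000000, Gamma_qqq = 0.000000
  tau = 0.250000: gamma = (0.333333, -0.468750), gamma' = (-0.666667, 0.250000); Gamma_ppp = 0.000000, Gamma_ppq = 0.000000, Gamma_pqq = 0.000000, Gamma_qpp = 0.000000, Gamma_qpq = 0.000000, Gamma_qqq = 0.000000
  tau = 0.500000: gamma = (0.166667, -0.375000), gamma' = (-0.666667, 0.500000); Gamma_ppp = 0.000000, Gamma_ppq = 0.000000, Gamma_pqq = 0.000000, Gamma_qpp = 0.000000, Gamma_qpq = 0.000000, Gamma_qqq = 0.000000
  tau = 0.750000: gamma = (0.000000, -0.218750), gamma' = (-0.666667, 0.750000); Gamma_ppp = 0.000000, Gamma_ppq = 0.000000, Gamma_pqq = 0.000000, Gamma_qpp = 0.000000, Gamma_qpq = 0.000000, Gamma_qqq = 0.000000
  tau = 1.000000: gamma = (-0.166667, 0.000000), gamma' = (-0.666667, 1.000000); Gamma_ppp = 0.000000, Gamma_ppq = 0.000000, Gamma_pqq = 0.000000, Gamma_qpp = 0.000000, Gamma_qpq = 0.000000, Gamma_qqq = 0.000000
step 0: V^p = 1.0000, V^q = 0.5000
step 1: k1 = (0.000000, 0.000000), k2 = (0.000000, 0.000000), k3 = (0.000000, 0.000000), k4 = (0.000000, 0.000000); V <- V + (h/6)(k1 + 2k2 + 2k3 + k4): V^p = 1.0000, V^q = 0.5000
step 2: k1 = (0.000000, 0.000000), k2 = (0.000000, 0.000000), k3 = (0.000000, 0.000000), k4 = (0.000000, 0.000000); V <- V + (h/6)(k1 + 2k2 + 2k3 + k4): V^p = 1.0000, V^q = 0.5000

Answer: V^p = 1.0000, V^q = 0.5000
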